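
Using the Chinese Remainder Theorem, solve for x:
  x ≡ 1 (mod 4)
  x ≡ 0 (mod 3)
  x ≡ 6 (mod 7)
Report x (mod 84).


Moduli 4, 3, 7 are pairwise coprime; by CRT there is a unique solution modulo M = 4 · 3 · 7 = 84.
Solve pairwise, accumulating the modulus:
  Start with x ≡ 1 (mod 4).
  Combine with x ≡ 0 (mod 3): since gcd(4, 3) = 1, we get a unique residue mod 12.
    Write x = 1 + 4·t and substitute into x ≡ 0 (mod 3): 4·t ≡ 0 − 1 = -1 (mod 3).
    Reduce coefficients mod 3: 1·t ≡ 2 (mod 3).
    So t ≡ 2 (mod 3).
    Then x = 1 + 4·2 = 9, valid modulo lcm(4, 3) = 12: x ≡ 9 (mod 12).
  Combine with x ≡ 6 (mod 7): since gcd(12, 7) = 1, we get a unique residue mod 84.
    Write x = 9 + 12·t and substitute into x ≡ 6 (mod 7): 12·t ≡ 6 − 9 = -3 (mod 7).
    Reduce coefficients mod 7: 5·t ≡ 4 (mod 7).
    The inverse of 5 mod 7 is 3 (since 5·3 = 15 = 2·7 + 1), so t ≡ 3·4 = 12 ≡ 5 (mod 7).
    Then x = 9 + 12·5 = 69, valid modulo lcm(12, 7) = 84: x ≡ 69 (mod 84).
Verify: 69 mod 4 = 1 ✓, 69 mod 3 = 0 ✓, 69 mod 7 = 6 ✓.

x ≡ 69 (mod 84).


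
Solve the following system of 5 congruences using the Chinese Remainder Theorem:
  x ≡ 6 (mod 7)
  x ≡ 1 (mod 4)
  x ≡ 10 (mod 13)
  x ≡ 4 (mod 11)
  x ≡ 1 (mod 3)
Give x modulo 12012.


Product of moduli M = 7 · 4 · 13 · 11 · 3 = 12012.
Merge one congruence at a time:
  Start: x ≡ 6 (mod 7).
  Combine with x ≡ 1 (mod 4); new modulus lcm = 28.
    Write x = 6 + 7·t and substitute into x ≡ 1 (mod 4): 7·t ≡ 1 − 6 = -5 (mod 4).
    Reduce coefficients mod 4: 3·t ≡ 3 (mod 4).
    The inverse of 3 mod 4 is 3 (since 3·3 = 9 = 2·4 + 1), so t ≡ 3·3 = 9 ≡ 1 (mod 4).
    Then x = 6 + 7·1 = 13, valid modulo lcm(7, 4) = 28: x ≡ 13 (mod 28).
  Combine with x ≡ 10 (mod 13); new modulus lcm = 364.
    Write x = 13 + 28·t and substitute into x ≡ 10 (mod 13): 28·t ≡ 10 − 13 = -3 (mod 13).
    Reduce coefficients mod 13: 2·t ≡ 10 (mod 13).
    The inverse of 2 mod 13 is 7 (since 2·7 = 14 = 1·13 + 1), so t ≡ 7·10 = 70 ≡ 5 (mod 13).
    Then x = 13 + 28·5 = 153, valid modulo lcm(28, 13) = 364: x ≡ 153 (mod 364).
  Combine with x ≡ 4 (mod 11); new modulus lcm = 4004.
    Write x = 153 + 364·t and substitute into x ≡ 4 (mod 11): 364·t ≡ 4 − 153 = -149 (mod 11).
    Reduce coefficients mod 11: 1·t ≡ 5 (mod 11).
    So t ≡ 5 (mod 11).
    Then x = 153 + 364·5 = 1973, valid modulo lcm(364, 11) = 4004: x ≡ 1973 (mod 4004).
  Combine with x ≡ 1 (mod 3); new modulus lcm = 12012.
    Write x = 1973 + 4004·t and substitute into x ≡ 1 (mod 3): 4004·t ≡ 1 − 1973 = -1972 (mod 3).
    Reduce coefficients mod 3: 2·t ≡ 2 (mod 3).
    The inverse of 2 mod 3 is 2 (since 2·2 = 4 = 1·3 + 1), so t ≡ 2·2 = 4 ≡ 1 (mod 3).
    Then x = 1973 + 4004·1 = 5977, valid modulo lcm(4004, 3) = 12012: x ≡ 5977 (mod 12012).
Verify against each original: 5977 mod 7 = 6, 5977 mod 4 = 1, 5977 mod 13 = 10, 5977 mod 11 = 4, 5977 mod 3 = 1.

x ≡ 5977 (mod 12012).


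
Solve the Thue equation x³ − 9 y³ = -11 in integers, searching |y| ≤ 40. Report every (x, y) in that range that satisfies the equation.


The equation is x³ - 9y³ = -11. For fixed y, x³ = 9·y³ − 11, so a solution requires the RHS to be a perfect cube.
Strategy: iterate y from -40 to 40, compute RHS = 9·y³ − 11, and check whether it is a (positive or negative) perfect cube.
Check small values of y:
  y = 0: RHS = -11 is not a perfect cube.
  y = 1: RHS = -2 is not a perfect cube.
  y = -1: RHS = -20 is not a perfect cube.
  y = 2: RHS = 61 is not a perfect cube.
  y = -2: RHS = -83 is not a perfect cube.
  y = 3: RHS = 232 is not a perfect cube.
  y = -3: RHS = -254 is not a perfect cube.
Continuing the search up to |y| = 40 finds no solutions either.
No (x, y) in the scanned range satisfies the equation.

No integer solutions with |y| ≤ 40.


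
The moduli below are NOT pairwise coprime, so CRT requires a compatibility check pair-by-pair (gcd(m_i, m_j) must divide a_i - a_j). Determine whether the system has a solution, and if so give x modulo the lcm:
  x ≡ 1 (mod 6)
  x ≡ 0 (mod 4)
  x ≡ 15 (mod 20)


Moduli 6, 4, 20 are not pairwise coprime, so CRT works modulo lcm(m_i) when all pairwise compatibility conditions hold.
Pairwise compatibility: gcd(m_i, m_j) must divide a_i - a_j for every pair.
Merge one congruence at a time:
  Start: x ≡ 1 (mod 6).
  Combine with x ≡ 0 (mod 4): gcd(6, 4) = 2, and 0 - 1 = -1 is NOT divisible by 2.
    ⇒ system is inconsistent (no integer solution).

No solution (the system is inconsistent).


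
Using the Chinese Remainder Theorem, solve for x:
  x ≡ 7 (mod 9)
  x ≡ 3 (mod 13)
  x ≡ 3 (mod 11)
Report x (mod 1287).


Moduli 9, 13, 11 are pairwise coprime; by CRT there is a unique solution modulo M = 9 · 13 · 11 = 1287.
Solve pairwise, accumulating the modulus:
  Start with x ≡ 7 (mod 9).
  Combine with x ≡ 3 (mod 13): since gcd(9, 13) = 1, we get a unique residue mod 117.
    Write x = 7 + 9·t and substitute into x ≡ 3 (mod 13): 9·t ≡ 3 − 7 = -4 (mod 13).
    Reduce coefficients mod 13: 9·t ≡ 9 (mod 13).
    The inverse of 9 mod 13 is 3 (since 9·3 = 27 = 2·13 + 1), so t ≡ 3·9 = 27 ≡ 1 (mod 13).
    Then x = 7 + 9·1 = 16, valid modulo lcm(9, 13) = 117: x ≡ 16 (mod 117).
  Combine with x ≡ 3 (mod 11): since gcd(117, 11) = 1, we get a unique residue mod 1287.
    Write x = 16 + 117·t and substitute into x ≡ 3 (mod 11): 117·t ≡ 3 − 16 = -13 (mod 11).
    Reduce coefficients mod 11: 7·t ≡ 9 (mod 11).
    The inverse of 7 mod 11 is 8 (since 7·8 = 56 = 5·11 + 1), so t ≡ 8·9 = 72 ≡ 6 (mod 11).
    Then x = 16 + 117·6 = 718, valid modulo lcm(117, 11) = 1287: x ≡ 718 (mod 1287).
Verify: 718 mod 9 = 7 ✓, 718 mod 13 = 3 ✓, 718 mod 11 = 3 ✓.

x ≡ 718 (mod 1287).


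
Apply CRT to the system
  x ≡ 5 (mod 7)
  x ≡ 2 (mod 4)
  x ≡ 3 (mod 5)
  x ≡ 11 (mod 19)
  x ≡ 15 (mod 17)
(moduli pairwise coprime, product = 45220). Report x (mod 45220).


Product of moduli M = 7 · 4 · 5 · 19 · 17 = 45220.
Merge one congruence at a time:
  Start: x ≡ 5 (mod 7).
  Combine with x ≡ 2 (mod 4); new modulus lcm = 28.
    Write x = 5 + 7·t and substitute into x ≡ 2 (mod 4): 7·t ≡ 2 − 5 = -3 (mod 4).
    Reduce coefficients mod 4: 3·t ≡ 1 (mod 4).
    The inverse of 3 mod 4 is 3 (since 3·3 = 9 = 2·4 + 1), so t ≡ 3·1 = 3 ≡ 3 (mod 4).
    Then x = 5 + 7·3 = 26, valid modulo lcm(7, 4) = 28: x ≡ 26 (mod 28).
  Combine with x ≡ 3 (mod 5); new modulus lcm = 140.
    Write x = 26 + 28·t and substitute into x ≡ 3 (mod 5): 28·t ≡ 3 − 26 = -23 (mod 5).
    Reduce coefficients mod 5: 3·t ≡ 2 (mod 5).
    The inverse of 3 mod 5 is 2 (since 3·2 = 6 = 1·5 + 1), so t ≡ 2·2 = 4 ≡ 4 (mod 5).
    Then x = 26 + 28·4 = 138, valid modulo lcm(28, 5) = 140: x ≡ 138 (mod 140).
  Combine with x ≡ 11 (mod 19); new modulus lcm = 2660.
    Write x = 138 + 140·t and substitute into x ≡ 11 (mod 19): 140·t ≡ 11 − 138 = -127 (mod 19).
    Reduce coefficients mod 19: 7·t ≡ 6 (mod 19).
    The inverse of 7 mod 19 is 11 (since 7·11 = 77 = 4·19 + 1), so t ≡ 11·6 = 66 ≡ 9 (mod 19).
    Then x = 138 + 140·9 = 1398, valid modulo lcm(140, 19) = 2660: x ≡ 1398 (mod 2660).
  Combine with x ≡ 15 (mod 17); new modulus lcm = 45220.
    Write x = 1398 + 2660·t and substitute into x ≡ 15 (mod 17): 2660·t ≡ 15 − 1398 = -1383 (mod 17).
    Reduce coefficients mod 17: 8·t ≡ 11 (mod 17).
    The inverse of 8 mod 17 is 15 (since 8·15 = 120 = 7·17 + 1), so t ≡ 15·11 = 165 ≡ 12 (mod 17).
    Then x = 1398 + 2660·12 = 33318, valid modulo lcm(2660, 17) = 45220: x ≡ 33318 (mod 45220).
Verify against each original: 33318 mod 7 = 5, 33318 mod 4 = 2, 33318 mod 5 = 3, 33318 mod 19 = 11, 33318 mod 17 = 15.

x ≡ 33318 (mod 45220).


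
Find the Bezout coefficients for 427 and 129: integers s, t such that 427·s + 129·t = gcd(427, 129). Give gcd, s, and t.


Euclidean algorithm on (427, 129) — divide until remainder is 0:
  427 = 3 · 129 + 40
  129 = 3 · 40 + 9
  40 = 4 · 9 + 4
  9 = 2 · 4 + 1
  4 = 4 · 1 + 0
gcd(427, 129) = 1.
Track Bezout coefficients alongside the remainders: start with r₀ = 427 = a·1 + b·0 (s = 1, t = 0) and r₁ = 129 = a·0 + b·1 (s = 0, t = 1); each new remainder r_{k+1} = r_{k-1} − q_k·r_k inherits s_{k+1} = s_{k-1} − q_k·s_k, t_{k+1} = t_{k-1} − q_k·t_k, so r_k = a·s_k + b·t_k at every step:
  q = 3: r = 40, s = 1 − 3·0 = 1, t = 0 − 3·1 = -3  (check: 427·1 + 129·(-3) = 40)
  q = 3: r = 9, s = 0 − 3·1 = -3, t = 1 − 3·(-3) = 10  (check: 427·(-3) + 129·10 = 9)
  q = 4: r = 4, s = 1 − 4·(-3) = 13, t = -3 − 4·10 = -43  (check: 427·13 + 129·(-43) = 4)
  q = 2: r = 1, s = -3 − 2·13 = -29, t = 10 − 2·(-43) = 96  (check: 427·(-29) + 129·96 = 1)
The row with r = 1 (the gcd) gives the Bezout coefficients s = -29, t = 96.
Result: 427 · (-29) + 129 · (96) = 1.

gcd(427, 129) = 1; s = -29, t = 96 (check: 427·(-29) + 129·96 = 1).


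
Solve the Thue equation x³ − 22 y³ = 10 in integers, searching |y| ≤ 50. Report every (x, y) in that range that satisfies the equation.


The equation is x³ - 22y³ = 10. For fixed y, x³ = 22·y³ + 10, so a solution requires the RHS to be a perfect cube.
Strategy: iterate y from -50 to 50, compute RHS = 22·y³ + 10, and check whether it is a (positive or negative) perfect cube.
Check small values of y:
  y = 0: RHS = 10 is not a perfect cube.
  y = 1: RHS = 32 is not a perfect cube.
  y = -1: RHS = -12 is not a perfect cube.
  y = 2: RHS = 186 is not a perfect cube.
  y = -2: RHS = -166 is not a perfect cube.
  y = 3: RHS = 604 is not a perfect cube.
  y = -3: RHS = -584 is not a perfect cube.
Continuing the search up to |y| = 50 finds no solutions either.
No (x, y) in the scanned range satisfies the equation.

No integer solutions with |y| ≤ 50.


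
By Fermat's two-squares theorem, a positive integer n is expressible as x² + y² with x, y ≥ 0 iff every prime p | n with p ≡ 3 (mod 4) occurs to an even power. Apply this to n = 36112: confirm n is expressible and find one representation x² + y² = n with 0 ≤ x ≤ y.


Step 1: Factor n = 36112 = 2^4 · 37 · 61.
Step 2: Check the mod-4 condition on each prime factor: 2 = 2 (special); 37 ≡ 1 (mod 4), exponent 1; 61 ≡ 1 (mod 4), exponent 1.
All primes ≡ 3 (mod 4) appear to even exponent (or don't appear), so by the two-squares theorem n IS expressible as a sum of two squares.
Step 3: Build a representation. Group n = k² · m with k = 4 and m = 37 · 61 = 2257 (a product of primes ≡ 1 (mod 4)); a representation of m scales to one of n via (k·x)² + (k·y)² = k²(x² + y²). Each prime p ≡ 1 (mod 4) is itself a sum of two squares; find a² by testing p − a² for a perfect square:
  37: 37 − 1² = 36 = 6² ⇒ 37 = 1² + 6².
  61: 61 − 1² = 60, 61 − 2² = 57, 61 − 3² = 52, 61 − 4² = 45, 61 − 5² = 36 = 6² ⇒ 61 = 5² + 6².
  Combine using the Brahmagupta–Fibonacci identity (a² + b²)(c² + d²) = (ac − bd)² + (ad + bc)² = (ac + bd)² + (ad − bc)²:
  37 · 61 = 2257: from (1² + 6²)(5² + 6²), take (1·5 − 6·6, 1·6 + 6·5) = (5 − 36, 6 + 30) = (-31, 36); dropping signs (only squares matter) gives (31, 36); check 31² + 36² = 961 + 1296 = 2257 ✓.
  Scale by k = 4: (4·31, 4·36) = (124, 144).
Step 4: Order so x ≤ y and verify: 124² + 144² = 15376 + 20736 = 36112 = n. ✓

n = 36112 = 124² + 144² (one valid representation with x ≤ y).


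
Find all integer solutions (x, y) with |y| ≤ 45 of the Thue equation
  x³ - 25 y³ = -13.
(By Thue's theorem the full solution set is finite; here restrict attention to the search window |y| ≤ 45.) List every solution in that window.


The equation is x³ - 25y³ = -13. For fixed y, x³ = 25·y³ − 13, so a solution requires the RHS to be a perfect cube.
Strategy: iterate y from -45 to 45, compute RHS = 25·y³ − 13, and check whether it is a (positive or negative) perfect cube.
Check small values of y:
  y = 0: RHS = -13 is not a perfect cube.
  y = 1: RHS = 12 is not a perfect cube.
  y = -1: RHS = -38 is not a perfect cube.
  y = 2: RHS = 187 is not a perfect cube.
  y = -2: RHS = -213 is not a perfect cube.
  y = 3: RHS = 662 is not a perfect cube.
  y = -3: RHS = -688 is not a perfect cube.
Continuing the search up to |y| = 45 finds no solutions either.
No (x, y) in the scanned range satisfies the equation.

No integer solutions with |y| ≤ 45.


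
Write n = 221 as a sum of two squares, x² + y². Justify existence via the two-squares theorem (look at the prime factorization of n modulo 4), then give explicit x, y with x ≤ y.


Step 1: Factor n = 221 = 13 · 17.
Step 2: Check the mod-4 condition on each prime factor: 13 ≡ 1 (mod 4), exponent 1; 17 ≡ 1 (mod 4), exponent 1.
All primes ≡ 3 (mod 4) appear to even exponent (or don't appear), so by the two-squares theorem n IS expressible as a sum of two squares.
Step 3: Build a representation. Here n = 13 · 17 is a product of primes ≡ 1 (mod 4). Each prime p ≡ 1 (mod 4) is itself a sum of two squares; find a² by testing p − a² for a perfect square:
  13: 13 − 1² = 12, 13 − 2² = 9 = 3² ⇒ 13 = 2² + 3².
  17: 17 − 1² = 16 = 4² ⇒ 17 = 1² + 4².
  Combine using the Brahmagupta–Fibonacci identity (a² + b²)(c² + d²) = (ac − bd)² + (ad + bc)² = (ac + bd)² + (ad − bc)²:
  13 · 17 = 221: from (2² + 3²)(1² + 4²), take (2·1 − 3·4, 2·4 + 3·1) = (2 − 12, 8 + 3) = (-10, 11); dropping signs (only squares matter) gives (10, 11); check 10² + 11² = 100 + 121 = 221 ✓.
Step 4: Order so x ≤ y and verify: 10² + 11² = 100 + 121 = 221 = n. ✓

n = 221 = 10² + 11² (one valid representation with x ≤ y).


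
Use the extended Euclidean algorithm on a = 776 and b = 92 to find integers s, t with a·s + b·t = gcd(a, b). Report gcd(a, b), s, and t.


Euclidean algorithm on (776, 92) — divide until remainder is 0:
  776 = 8 · 92 + 40
  92 = 2 · 40 + 12
  40 = 3 · 12 + 4
  12 = 3 · 4 + 0
gcd(776, 92) = 4.
Track Bezout coefficients alongside the remainders: start with r₀ = 776 = a·1 + b·0 (s = 1, t = 0) and r₁ = 92 = a·0 + b·1 (s = 0, t = 1); each new remainder r_{k+1} = r_{k-1} − q_k·r_k inherits s_{k+1} = s_{k-1} − q_k·s_k, t_{k+1} = t_{k-1} − q_k·t_k, so r_k = a·s_k + b·t_k at every step:
  q = 8: r = 40, s = 1 − 8·0 = 1, t = 0 − 8·1 = -8  (check: 776·1 + 92·(-8) = 40)
  q = 2: r = 12, s = 0 − 2·1 = -2, t = 1 − 2·(-8) = 17  (check: 776·(-2) + 92·17 = 12)
  q = 3: r = 4, s = 1 − 3·(-2) = 7, t = -8 − 3·17 = -59  (check: 776·7 + 92·(-59) = 4)
The row with r = 4 (the gcd) gives the Bezout coefficients s = 7, t = -59.
Result: 776 · (7) + 92 · (-59) = 4.

gcd(776, 92) = 4; s = 7, t = -59 (check: 776·7 + 92·(-59) = 4).


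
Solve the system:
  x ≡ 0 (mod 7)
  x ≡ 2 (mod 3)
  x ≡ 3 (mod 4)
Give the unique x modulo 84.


Moduli 7, 3, 4 are pairwise coprime; by CRT there is a unique solution modulo M = 7 · 3 · 4 = 84.
Solve pairwise, accumulating the modulus:
  Start with x ≡ 0 (mod 7).
  Combine with x ≡ 2 (mod 3): since gcd(7, 3) = 1, we get a unique residue mod 21.
    Write x = 0 + 7·t and substitute into x ≡ 2 (mod 3): 7·t ≡ 2 − 0 = 2 (mod 3).
    Reduce coefficients mod 3: 1·t ≡ 2 (mod 3).
    So t ≡ 2 (mod 3).
    Then x = 0 + 7·2 = 14, valid modulo lcm(7, 3) = 21: x ≡ 14 (mod 21).
  Combine with x ≡ 3 (mod 4): since gcd(21, 4) = 1, we get a unique residue mod 84.
    Write x = 14 + 21·t and substitute into x ≡ 3 (mod 4): 21·t ≡ 3 − 14 = -11 (mod 4).
    Reduce coefficients mod 4: 1·t ≡ 1 (mod 4).
    So t ≡ 1 (mod 4).
    Then x = 14 + 21·1 = 35, valid modulo lcm(21, 4) = 84: x ≡ 35 (mod 84).
Verify: 35 mod 7 = 0 ✓, 35 mod 3 = 2 ✓, 35 mod 4 = 3 ✓.

x ≡ 35 (mod 84).


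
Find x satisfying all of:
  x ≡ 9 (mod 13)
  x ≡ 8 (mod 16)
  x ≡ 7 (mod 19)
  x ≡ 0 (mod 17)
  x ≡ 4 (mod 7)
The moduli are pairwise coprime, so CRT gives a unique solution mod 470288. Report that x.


Product of moduli M = 13 · 16 · 19 · 17 · 7 = 470288.
Merge one congruence at a time:
  Start: x ≡ 9 (mod 13).
  Combine with x ≡ 8 (mod 16); new modulus lcm = 208.
    Write x = 9 + 13·t and substitute into x ≡ 8 (mod 16): 13·t ≡ 8 − 9 = -1 (mod 16).
    Reduce coefficients mod 16: 13·t ≡ 15 (mod 16).
    The inverse of 13 mod 16 is 5 (since 13·5 = 65 = 4·16 + 1), so t ≡ 5·15 = 75 ≡ 11 (mod 16).
    Then x = 9 + 13·11 = 152, valid modulo lcm(13, 16) = 208: x ≡ 152 (mod 208).
  Combine with x ≡ 7 (mod 19); new modulus lcm = 3952.
    Write x = 152 + 208·t and substitute into x ≡ 7 (mod 19): 208·t ≡ 7 − 152 = -145 (mod 19).
    Reduce coefficients mod 19: 18·t ≡ 7 (mod 19).
    The inverse of 18 mod 19 is 18 (since 18·18 = 324 = 17·19 + 1), so t ≡ 18·7 = 126 ≡ 12 (mod 19).
    Then x = 152 + 208·12 = 2648, valid modulo lcm(208, 19) = 3952: x ≡ 2648 (mod 3952).
  Combine with x ≡ 0 (mod 17); new modulus lcm = 67184.
    Write x = 2648 + 3952·t and substitute into x ≡ 0 (mod 17): 3952·t ≡ 0 − 2648 = -2648 (mod 17).
    Reduce coefficients mod 17: 8·t ≡ 4 (mod 17).
    The inverse of 8 mod 17 is 15 (since 8·15 = 120 = 7·17 + 1), so t ≡ 15·4 = 60 ≡ 9 (mod 17).
    Then x = 2648 + 3952·9 = 38216, valid modulo lcm(3952, 17) = 67184: x ≡ 38216 (mod 67184).
  Combine with x ≡ 4 (mod 7); new modulus lcm = 470288.
    Write x = 38216 + 67184·t and substitute into x ≡ 4 (mod 7): 67184·t ≡ 4 − 38216 = -38212 (mod 7).
    Reduce coefficients mod 7: 5·t ≡ 1 (mod 7).
    The inverse of 5 mod 7 is 3 (since 5·3 = 15 = 2·7 + 1), so t ≡ 3·1 = 3 ≡ 3 (mod 7).
    Then x = 38216 + 67184·3 = 239768, valid modulo lcm(67184, 7) = 470288: x ≡ 239768 (mod 470288).
Verify against each original: 239768 mod 13 = 9, 239768 mod 16 = 8, 239768 mod 19 = 7, 239768 mod 17 = 0, 239768 mod 7 = 4.

x ≡ 239768 (mod 470288).


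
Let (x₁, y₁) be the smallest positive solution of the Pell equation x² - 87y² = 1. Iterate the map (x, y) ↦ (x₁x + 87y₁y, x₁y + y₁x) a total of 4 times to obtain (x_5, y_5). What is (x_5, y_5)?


Step 1: Find the fundamental solution (x₁, y₁) of x² - 87y² = 1.
  Expand √87 as a continued fraction. a₀ = ⌊√87⌋ = 9; iterate m_{k+1} = d_k·a_k − m_k, d_{k+1} = (87 − m_{k+1}²)/d_k, a_{k+1} = ⌊(a₀ + m_{k+1})/d_{k+1}⌋ (starting m₀ = 0, d₀ = 1), with convergents p_k = a_k·p_{k-1} + p_{k-2}, q_k = a_k·q_{k-1} + q_{k-2} (p₋₁ = 1, q₋₁ = 0):
  k = 0: a₀ = 9; p₀/q₀ = 9/1; p₀² − 87·q₀² = 81 − 87 = -6.
  k = 1: m = 9, d = 6, a = ⌊(9 + 9)/6⌋ = 3; p/q = (3·9 + 1)/(3·1 + 0) = 28/3; p² − 87·q² = 784 − 783 = 1.
  The first convergent with p² − 87·q² = 1 gives the fundamental solution (x₁, y₁) = (28, 3).
Step 2: Apply the recurrence (x_{n+1}, y_{n+1}) = (x₁x_n + 87y₁y_n, x₁y_n + y₁x_n) repeatedly.
  From (x_1, y_1) = (28, 3): x_2 = 28·28 + 87·3·3 = 1567; y_2 = 28·3 + 3·28 = 168.
  From (x_2, y_2) = (1567, 168): x_3 = 28·1567 + 87·3·168 = 87724; y_3 = 28·168 + 3·1567 = 9405.
  From (x_3, y_3) = (87724, 9405): x_4 = 28·87724 + 87·3·9405 = 4910977; y_4 = 28·9405 + 3·87724 = 526512.
  From (x_4, y_4) = (4910977, 526512): x_5 = 28·4910977 + 87·3·526512 = 274926988; y_5 = 28·526512 + 3·4910977 = 29475267.
Step 3: Verify x_5² - 87·y_5² = 75584848730752144 - 75584848730752143 = 1 (should be 1). ✓

(x_1, y_1) = (28, 3); (x_5, y_5) = (274926988, 29475267).


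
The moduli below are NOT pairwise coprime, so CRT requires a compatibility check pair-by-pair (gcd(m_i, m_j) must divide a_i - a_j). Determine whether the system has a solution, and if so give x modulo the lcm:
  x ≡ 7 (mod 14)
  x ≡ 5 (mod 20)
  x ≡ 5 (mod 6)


Moduli 14, 20, 6 are not pairwise coprime, so CRT works modulo lcm(m_i) when all pairwise compatibility conditions hold.
Pairwise compatibility: gcd(m_i, m_j) must divide a_i - a_j for every pair.
Merge one congruence at a time:
  Start: x ≡ 7 (mod 14).
  Combine with x ≡ 5 (mod 20): gcd(14, 20) = 2; 5 - 7 = -2, which IS divisible by 2, so compatible.
    Write x = 7 + 14·t and substitute into x ≡ 5 (mod 20): 14·t ≡ 5 − 7 = -2 (mod 20).
    Divide the congruence (and modulus) by g = 2: 7·t ≡ -1 (mod 10).
    Reduce coefficients mod 10: 7·t ≡ 9 (mod 10).
    The inverse of 7 mod 10 is 3 (since 7·3 = 21 = 2·10 + 1), so t ≡ 3·9 = 27 ≡ 7 (mod 10).
    Then x = 7 + 14·7 = 105, valid modulo lcm(14, 20) = 140: x ≡ 105 (mod 140).
  Combine with x ≡ 5 (mod 6): gcd(140, 6) = 2; 5 - 105 = -100, which IS divisible by 2, so compatible.
    Write x = 105 + 140·t and substitute into x ≡ 5 (mod 6): 140·t ≡ 5 − 105 = -100 (mod 6).
    Divide the congruence (and modulus) by g = 2: 70·t ≡ -50 (mod 3).
    Reduce coefficients mod 3: 1·t ≡ 1 (mod 3).
    So t ≡ 1 (mod 3).
    Then x = 105 + 140·1 = 245, valid modulo lcm(140, 6) = 420: x ≡ 245 (mod 420).
Verify: 245 mod 14 = 7, 245 mod 20 = 5, 245 mod 6 = 5.

x ≡ 245 (mod 420).


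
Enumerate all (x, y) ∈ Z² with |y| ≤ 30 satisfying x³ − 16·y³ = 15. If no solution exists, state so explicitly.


The equation is x³ - 16y³ = 15. For fixed y, x³ = 16·y³ + 15, so a solution requires the RHS to be a perfect cube.
Strategy: iterate y from -30 to 30, compute RHS = 16·y³ + 15, and check whether it is a (positive or negative) perfect cube.
Check small values of y:
  y = 0: RHS = 15 is not a perfect cube.
  y = 1: RHS = 31 is not a perfect cube.
  y = -1: RHS = -1 = (-1)³ ⇒ x = -1 works.
  y = 2: RHS = 143 is not a perfect cube.
  y = -2: RHS = -113 is not a perfect cube.
  y = 3: RHS = 447 is not a perfect cube.
  y = -3: RHS = -417 is not a perfect cube.
Continuing the search up to |y| = 30 finds no further solutions beyond those listed.
Collected solutions: (-1, -1).

Solutions (with |y| ≤ 30): (-1, -1).


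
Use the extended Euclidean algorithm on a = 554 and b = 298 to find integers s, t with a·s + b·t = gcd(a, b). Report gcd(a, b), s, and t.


Euclidean algorithm on (554, 298) — divide until remainder is 0:
  554 = 1 · 298 + 256
  298 = 1 · 256 + 42
  256 = 6 · 42 + 4
  42 = 10 · 4 + 2
  4 = 2 · 2 + 0
gcd(554, 298) = 2.
Track Bezout coefficients alongside the remainders: start with r₀ = 554 = a·1 + b·0 (s = 1, t = 0) and r₁ = 298 = a·0 + b·1 (s = 0, t = 1); each new remainder r_{k+1} = r_{k-1} − q_k·r_k inherits s_{k+1} = s_{k-1} − q_k·s_k, t_{k+1} = t_{k-1} − q_k·t_k, so r_k = a·s_k + b·t_k at every step:
  q = 1: r = 256, s = 1 − 1·0 = 1, t = 0 − 1·1 = -1  (check: 554·1 + 298·(-1) = 256)
  q = 1: r = 42, s = 0 − 1·1 = -1, t = 1 − 1·(-1) = 2  (check: 554·(-1) + 298·2 = 42)
  q = 6: r = 4, s = 1 − 6·(-1) = 7, t = -1 − 6·2 = -13  (check: 554·7 + 298·(-13) = 4)
  q = 10: r = 2, s = -1 − 10·7 = -71, t = 2 − 10·(-13) = 132  (check: 554·(-71) + 298·132 = 2)
The row with r = 2 (the gcd) gives the Bezout coefficients s = -71, t = 132.
Result: 554 · (-71) + 298 · (132) = 2.

gcd(554, 298) = 2; s = -71, t = 132 (check: 554·(-71) + 298·132 = 2).


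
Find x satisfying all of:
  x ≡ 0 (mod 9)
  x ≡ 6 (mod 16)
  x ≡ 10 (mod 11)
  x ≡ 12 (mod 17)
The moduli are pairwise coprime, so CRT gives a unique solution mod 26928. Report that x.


Product of moduli M = 9 · 16 · 11 · 17 = 26928.
Merge one congruence at a time:
  Start: x ≡ 0 (mod 9).
  Combine with x ≡ 6 (mod 16); new modulus lcm = 144.
    Write x = 0 + 9·t and substitute into x ≡ 6 (mod 16): 9·t ≡ 6 − 0 = 6 (mod 16).
    The inverse of 9 mod 16 is 9 (since 9·9 = 81 = 5·16 + 1), so t ≡ 9·6 = 54 ≡ 6 (mod 16).
    Then x = 0 + 9·6 = 54, valid modulo lcm(9, 16) = 144: x ≡ 54 (mod 144).
  Combine with x ≡ 10 (mod 11); new modulus lcm = 1584.
    Write x = 54 + 144·t and substitute into x ≡ 10 (mod 11): 144·t ≡ 10 − 54 = -44 (mod 11).
    Reduce coefficients mod 11: 1·t ≡ 0 (mod 11).
    So t ≡ 0 (mod 11).
    Then x = 54 + 144·0 = 54, valid modulo lcm(144, 11) = 1584: x ≡ 54 (mod 1584).
  Combine with x ≡ 12 (mod 17); new modulus lcm = 26928.
    Write x = 54 + 1584·t and substitute into x ≡ 12 (mod 17): 1584·t ≡ 12 − 54 = -42 (mod 17).
    Reduce coefficients mod 17: 3·t ≡ 9 (mod 17).
    The inverse of 3 mod 17 is 6 (since 3·6 = 18 = 1·17 + 1), so t ≡ 6·9 = 54 ≡ 3 (mod 17).
    Then x = 54 + 1584·3 = 4806, valid modulo lcm(1584, 17) = 26928: x ≡ 4806 (mod 26928).
Verify against each original: 4806 mod 9 = 0, 4806 mod 16 = 6, 4806 mod 11 = 10, 4806 mod 17 = 12.

x ≡ 4806 (mod 26928).


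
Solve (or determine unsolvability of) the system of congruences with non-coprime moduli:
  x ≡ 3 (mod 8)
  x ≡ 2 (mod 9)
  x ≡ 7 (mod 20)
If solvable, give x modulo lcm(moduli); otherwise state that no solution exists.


Moduli 8, 9, 20 are not pairwise coprime, so CRT works modulo lcm(m_i) when all pairwise compatibility conditions hold.
Pairwise compatibility: gcd(m_i, m_j) must divide a_i - a_j for every pair.
Merge one congruence at a time:
  Start: x ≡ 3 (mod 8).
  Combine with x ≡ 2 (mod 9): gcd(8, 9) = 1; 2 - 3 = -1, which IS divisible by 1, so compatible.
    Write x = 3 + 8·t and substitute into x ≡ 2 (mod 9): 8·t ≡ 2 − 3 = -1 (mod 9).
    Reduce coefficients mod 9: 8·t ≡ 8 (mod 9).
    The inverse of 8 mod 9 is 8 (since 8·8 = 64 = 7·9 + 1), so t ≡ 8·8 = 64 ≡ 1 (mod 9).
    Then x = 3 + 8·1 = 11, valid modulo lcm(8, 9) = 72: x ≡ 11 (mod 72).
  Combine with x ≡ 7 (mod 20): gcd(72, 20) = 4; 7 - 11 = -4, which IS divisible by 4, so compatible.
    Write x = 11 + 72·t and substitute into x ≡ 7 (mod 20): 72·t ≡ 7 − 11 = -4 (mod 20).
    Divide the congruence (and modulus) by g = 4: 18·t ≡ -1 (mod 5).
    Reduce coefficients mod 5: 3·t ≡ 4 (mod 5).
    The inverse of 3 mod 5 is 2 (since 3·2 = 6 = 1·5 + 1), so t ≡ 2·4 = 8 ≡ 3 (mod 5).
    Then x = 11 + 72·3 = 227, valid modulo lcm(72, 20) = 360: x ≡ 227 (mod 360).
Verify: 227 mod 8 = 3, 227 mod 9 = 2, 227 mod 20 = 7.

x ≡ 227 (mod 360).


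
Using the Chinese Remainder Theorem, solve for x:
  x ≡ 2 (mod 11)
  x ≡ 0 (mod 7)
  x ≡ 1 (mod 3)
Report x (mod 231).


Moduli 11, 7, 3 are pairwise coprime; by CRT there is a unique solution modulo M = 11 · 7 · 3 = 231.
Solve pairwise, accumulating the modulus:
  Start with x ≡ 2 (mod 11).
  Combine with x ≡ 0 (mod 7): since gcd(11, 7) = 1, we get a unique residue mod 77.
    Write x = 2 + 11·t and substitute into x ≡ 0 (mod 7): 11·t ≡ 0 − 2 = -2 (mod 7).
    Reduce coefficients mod 7: 4·t ≡ 5 (mod 7).
    The inverse of 4 mod 7 is 2 (since 4·2 = 8 = 1·7 + 1), so t ≡ 2·5 = 10 ≡ 3 (mod 7).
    Then x = 2 + 11·3 = 35, valid modulo lcm(11, 7) = 77: x ≡ 35 (mod 77).
  Combine with x ≡ 1 (mod 3): since gcd(77, 3) = 1, we get a unique residue mod 231.
    Write x = 35 + 77·t and substitute into x ≡ 1 (mod 3): 77·t ≡ 1 − 35 = -34 (mod 3).
    Reduce coefficients mod 3: 2·t ≡ 2 (mod 3).
    The inverse of 2 mod 3 is 2 (since 2·2 = 4 = 1·3 + 1), so t ≡ 2·2 = 4 ≡ 1 (mod 3).
    Then x = 35 + 77·1 = 112, valid modulo lcm(77, 3) = 231: x ≡ 112 (mod 231).
Verify: 112 mod 11 = 2 ✓, 112 mod 7 = 0 ✓, 112 mod 3 = 1 ✓.

x ≡ 112 (mod 231).


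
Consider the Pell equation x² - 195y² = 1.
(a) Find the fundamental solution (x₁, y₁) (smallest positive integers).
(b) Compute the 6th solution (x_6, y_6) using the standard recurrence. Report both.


Step 1: Find the fundamental solution (x₁, y₁) of x² - 195y² = 1.
  Expand √195 as a continued fraction. a₀ = ⌊√195⌋ = 13; iterate m_{k+1} = d_k·a_k − m_k, d_{k+1} = (195 − m_{k+1}²)/d_k, a_{k+1} = ⌊(a₀ + m_{k+1})/d_{k+1}⌋ (starting m₀ = 0, d₀ = 1), with convergents p_k = a_k·p_{k-1} + p_{k-2}, q_k = a_k·q_{k-1} + q_{k-2} (p₋₁ = 1, q₋₁ = 0):
  k = 0: a₀ = 13; p₀/q₀ = 13/1; p₀² − 195·q₀² = 169 − 195 = -26.
  k = 1: m = 13, d = 26, a = ⌊(13 + 13)/26⌋ = 1; p/q = (1·13 + 1)/(1·1 + 0) = 14/1; p² − 195·q² = 196 − 195 = 1.
  The first convergent with p² − 195·q² = 1 gives the fundamental solution (x₁, y₁) = (14, 1).
Step 2: Apply the recurrence (x_{n+1}, y_{n+1}) = (x₁x_n + 195y₁y_n, x₁y_n + y₁x_n) repeatedly.
  From (x_1, y_1) = (14, 1): x_2 = 14·14 + 195·1·1 = 391; y_2 = 14·1 + 1·14 = 28.
  From (x_2, y_2) = (391, 28): x_3 = 14·391 + 195·1·28 = 10934; y_3 = 14·28 + 1·391 = 783.
  From (x_3, y_3) = (10934, 783): x_4 = 14·10934 + 195·1·783 = 305761; y_4 = 14·783 + 1·10934 = 21896.
  From (x_4, y_4) = (305761, 21896): x_5 = 14·305761 + 195·1·21896 = 8550374; y_5 = 14·21896 + 1·305761 = 612305.
  From (x_5, y_5) = (8550374, 612305): x_6 = 14·8550374 + 195·1·612305 = 239104711; y_6 = 14·612305 + 1·8550374 = 17122644.
Step 3: Verify x_6² - 195·y_6² = 57171062822393521 - 57171062822393520 = 1 (should be 1). ✓

(x_1, y_1) = (14, 1); (x_6, y_6) = (239104711, 17122644).


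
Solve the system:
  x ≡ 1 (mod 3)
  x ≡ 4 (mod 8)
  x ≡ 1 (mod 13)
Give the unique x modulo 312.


Moduli 3, 8, 13 are pairwise coprime; by CRT there is a unique solution modulo M = 3 · 8 · 13 = 312.
Solve pairwise, accumulating the modulus:
  Start with x ≡ 1 (mod 3).
  Combine with x ≡ 4 (mod 8): since gcd(3, 8) = 1, we get a unique residue mod 24.
    Write x = 1 + 3·t and substitute into x ≡ 4 (mod 8): 3·t ≡ 4 − 1 = 3 (mod 8).
    The inverse of 3 mod 8 is 3 (since 3·3 = 9 = 1·8 + 1), so t ≡ 3·3 = 9 ≡ 1 (mod 8).
    Then x = 1 + 3·1 = 4, valid modulo lcm(3, 8) = 24: x ≡ 4 (mod 24).
  Combine with x ≡ 1 (mod 13): since gcd(24, 13) = 1, we get a unique residue mod 312.
    Write x = 4 + 24·t and substitute into x ≡ 1 (mod 13): 24·t ≡ 1 − 4 = -3 (mod 13).
    Reduce coefficients mod 13: 11·t ≡ 10 (mod 13).
    The inverse of 11 mod 13 is 6 (since 11·6 = 66 = 5·13 + 1), so t ≡ 6·10 = 60 ≡ 8 (mod 13).
    Then x = 4 + 24·8 = 196, valid modulo lcm(24, 13) = 312: x ≡ 196 (mod 312).
Verify: 196 mod 3 = 1 ✓, 196 mod 8 = 4 ✓, 196 mod 13 = 1 ✓.

x ≡ 196 (mod 312).


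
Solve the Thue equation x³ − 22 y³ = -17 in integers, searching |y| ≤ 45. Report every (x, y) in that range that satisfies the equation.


The equation is x³ - 22y³ = -17. For fixed y, x³ = 22·y³ − 17, so a solution requires the RHS to be a perfect cube.
Strategy: iterate y from -45 to 45, compute RHS = 22·y³ − 17, and check whether it is a (positive or negative) perfect cube.
Check small values of y:
  y = 0: RHS = -17 is not a perfect cube.
  y = 1: RHS = 5 is not a perfect cube.
  y = -1: RHS = -39 is not a perfect cube.
  y = 2: RHS = 159 is not a perfect cube.
  y = -2: RHS = -193 is not a perfect cube.
  y = 3: RHS = 577 is not a perfect cube.
  y = -3: RHS = -611 is not a perfect cube.
Continuing the search up to |y| = 45 finds no solutions either.
No (x, y) in the scanned range satisfies the equation.

No integer solutions with |y| ≤ 45.


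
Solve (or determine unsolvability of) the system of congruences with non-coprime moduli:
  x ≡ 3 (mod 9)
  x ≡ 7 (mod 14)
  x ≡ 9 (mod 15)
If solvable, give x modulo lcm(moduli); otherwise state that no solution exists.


Moduli 9, 14, 15 are not pairwise coprime, so CRT works modulo lcm(m_i) when all pairwise compatibility conditions hold.
Pairwise compatibility: gcd(m_i, m_j) must divide a_i - a_j for every pair.
Merge one congruence at a time:
  Start: x ≡ 3 (mod 9).
  Combine with x ≡ 7 (mod 14): gcd(9, 14) = 1; 7 - 3 = 4, which IS divisible by 1, so compatible.
    Write x = 3 + 9·t and substitute into x ≡ 7 (mod 14): 9·t ≡ 7 − 3 = 4 (mod 14).
    The inverse of 9 mod 14 is 11 (since 9·11 = 99 = 7·14 + 1), so t ≡ 11·4 = 44 ≡ 2 (mod 14).
    Then x = 3 + 9·2 = 21, valid modulo lcm(9, 14) = 126: x ≡ 21 (mod 126).
  Combine with x ≡ 9 (mod 15): gcd(126, 15) = 3; 9 - 21 = -12, which IS divisible by 3, so compatible.
    Write x = 21 + 126·t and substitute into x ≡ 9 (mod 15): 126·t ≡ 9 − 21 = -12 (mod 15).
    Divide the congruence (and modulus) by g = 3: 42·t ≡ -4 (mod 5).
    Reduce coefficients mod 5: 2·t ≡ 1 (mod 5).
    The inverse of 2 mod 5 is 3 (since 2·3 = 6 = 1·5 + 1), so t ≡ 3·1 = 3 ≡ 3 (mod 5).
    Then x = 21 + 126·3 = 399, valid modulo lcm(126, 15) = 630: x ≡ 399 (mod 630).
Verify: 399 mod 9 = 3, 399 mod 14 = 7, 399 mod 15 = 9.

x ≡ 399 (mod 630).


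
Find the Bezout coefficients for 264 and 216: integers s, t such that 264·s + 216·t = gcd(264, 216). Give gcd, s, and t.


Euclidean algorithm on (264, 216) — divide until remainder is 0:
  264 = 1 · 216 + 48
  216 = 4 · 48 + 24
  48 = 2 · 24 + 0
gcd(264, 216) = 24.
Track Bezout coefficients alongside the remainders: start with r₀ = 264 = a·1 + b·0 (s = 1, t = 0) and r₁ = 216 = a·0 + b·1 (s = 0, t = 1); each new remainder r_{k+1} = r_{k-1} − q_k·r_k inherits s_{k+1} = s_{k-1} − q_k·s_k, t_{k+1} = t_{k-1} − q_k·t_k, so r_k = a·s_k + b·t_k at every step:
  q = 1: r = 48, s = 1 − 1·0 = 1, t = 0 − 1·1 = -1  (check: 264·1 + 216·(-1) = 48)
  q = 4: r = 24, s = 0 − 4·1 = -4, t = 1 − 4·(-1) = 5  (check: 264·(-4) + 216·5 = 24)
The row with r = 24 (the gcd) gives the Bezout coefficients s = -4, t = 5.
Result: 264 · (-4) + 216 · (5) = 24.

gcd(264, 216) = 24; s = -4, t = 5 (check: 264·(-4) + 216·5 = 24).


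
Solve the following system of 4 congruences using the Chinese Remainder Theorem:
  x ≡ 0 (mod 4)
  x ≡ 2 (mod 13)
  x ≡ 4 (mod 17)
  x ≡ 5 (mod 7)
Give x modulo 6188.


Product of moduli M = 4 · 13 · 17 · 7 = 6188.
Merge one congruence at a time:
  Start: x ≡ 0 (mod 4).
  Combine with x ≡ 2 (mod 13); new modulus lcm = 52.
    Write x = 0 + 4·t and substitute into x ≡ 2 (mod 13): 4·t ≡ 2 − 0 = 2 (mod 13).
    The inverse of 4 mod 13 is 10 (since 4·10 = 40 = 3·13 + 1), so t ≡ 10·2 = 20 ≡ 7 (mod 13).
    Then x = 0 + 4·7 = 28, valid modulo lcm(4, 13) = 52: x ≡ 28 (mod 52).
  Combine with x ≡ 4 (mod 17); new modulus lcm = 884.
    Write x = 28 + 52·t and substitute into x ≡ 4 (mod 17): 52·t ≡ 4 − 28 = -24 (mod 17).
    Reduce coefficients mod 17: 1·t ≡ 10 (mod 17).
    So t ≡ 10 (mod 17).
    Then x = 28 + 52·10 = 548, valid modulo lcm(52, 17) = 884: x ≡ 548 (mod 884).
  Combine with x ≡ 5 (mod 7); new modulus lcm = 6188.
    Write x = 548 + 884·t and substitute into x ≡ 5 (mod 7): 884·t ≡ 5 − 548 = -543 (mod 7).
    Reduce coefficients mod 7: 2·t ≡ 3 (mod 7).
    The inverse of 2 mod 7 is 4 (since 2·4 = 8 = 1·7 + 1), so t ≡ 4·3 = 12 ≡ 5 (mod 7).
    Then x = 548 + 884·5 = 4968, valid modulo lcm(884, 7) = 6188: x ≡ 4968 (mod 6188).
Verify against each original: 4968 mod 4 = 0, 4968 mod 13 = 2, 4968 mod 17 = 4, 4968 mod 7 = 5.

x ≡ 4968 (mod 6188).


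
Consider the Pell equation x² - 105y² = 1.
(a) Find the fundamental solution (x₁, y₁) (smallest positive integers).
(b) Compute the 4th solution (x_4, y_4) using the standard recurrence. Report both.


Step 1: Find the fundamental solution (x₁, y₁) of x² - 105y² = 1.
  Expand √105 as a continued fraction. a₀ = ⌊√105⌋ = 10; iterate m_{k+1} = d_k·a_k − m_k, d_{k+1} = (105 − m_{k+1}²)/d_k, a_{k+1} = ⌊(a₀ + m_{k+1})/d_{k+1}⌋ (starting m₀ = 0, d₀ = 1), with convergents p_k = a_k·p_{k-1} + p_{k-2}, q_k = a_k·q_{k-1} + q_{k-2} (p₋₁ = 1, q₋₁ = 0):
  k = 0: a₀ = 10; p₀/q₀ = 10/1; p₀² − 105·q₀² = 100 − 105 = -5.
  k = 1: m = 10, d = 5, a = ⌊(10 + 10)/5⌋ = 4; p/q = (4·10 + 1)/(4·1 + 0) = 41/4; p² − 105·q² = 1681 − 1680 = 1.
  The first convergent with p² − 105·q² = 1 gives the fundamental solution (x₁, y₁) = (41, 4).
Step 2: Apply the recurrence (x_{n+1}, y_{n+1}) = (x₁x_n + 105y₁y_n, x₁y_n + y₁x_n) repeatedly.
  From (x_1, y_1) = (41, 4): x_2 = 41·41 + 105·4·4 = 3361; y_2 = 41·4 + 4·41 = 328.
  From (x_2, y_2) = (3361, 328): x_3 = 41·3361 + 105·4·328 = 275561; y_3 = 41·328 + 4·3361 = 26892.
  From (x_3, y_3) = (275561, 26892): x_4 = 41·275561 + 105·4·26892 = 22592641; y_4 = 41·26892 + 4·275561 = 2204816.
Step 3: Verify x_4² - 105·y_4² = 510427427354881 - 510427427354880 = 1 (should be 1). ✓

(x_1, y_1) = (41, 4); (x_4, y_4) = (22592641, 2204816).


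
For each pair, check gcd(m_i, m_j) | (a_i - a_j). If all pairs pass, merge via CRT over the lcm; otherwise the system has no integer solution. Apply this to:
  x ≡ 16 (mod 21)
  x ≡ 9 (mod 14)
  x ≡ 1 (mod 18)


Moduli 21, 14, 18 are not pairwise coprime, so CRT works modulo lcm(m_i) when all pairwise compatibility conditions hold.
Pairwise compatibility: gcd(m_i, m_j) must divide a_i - a_j for every pair.
Merge one congruence at a time:
  Start: x ≡ 16 (mod 21).
  Combine with x ≡ 9 (mod 14): gcd(21, 14) = 7; 9 - 16 = -7, which IS divisible by 7, so compatible.
    Write x = 16 + 21·t and substitute into x ≡ 9 (mod 14): 21·t ≡ 9 − 16 = -7 (mod 14).
    Divide the congruence (and modulus) by g = 7: 3·t ≡ -1 (mod 2).
    Reduce coefficients mod 2: 1·t ≡ 1 (mod 2).
    So t ≡ 1 (mod 2).
    Then x = 16 + 21·1 = 37, valid modulo lcm(21, 14) = 42: x ≡ 37 (mod 42).
  Combine with x ≡ 1 (mod 18): gcd(42, 18) = 6; 1 - 37 = -36, which IS divisible by 6, so compatible.
    Write x = 37 + 42·t and substitute into x ≡ 1 (mod 18): 42·t ≡ 1 − 37 = -36 (mod 18).
    Divide the congruence (and modulus) by g = 6: 7·t ≡ -6 (mod 3).
    Reduce coefficients mod 3: 1·t ≡ 0 (mod 3).
    So t ≡ 0 (mod 3).
    Then x = 37 + 42·0 = 37, valid modulo lcm(42, 18) = 126: x ≡ 37 (mod 126).
Verify: 37 mod 21 = 16, 37 mod 14 = 9, 37 mod 18 = 1.

x ≡ 37 (mod 126).


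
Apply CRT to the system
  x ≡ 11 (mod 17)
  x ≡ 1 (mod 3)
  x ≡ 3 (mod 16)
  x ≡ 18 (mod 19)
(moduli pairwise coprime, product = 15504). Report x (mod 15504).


Product of moduli M = 17 · 3 · 16 · 19 = 15504.
Merge one congruence at a time:
  Start: x ≡ 11 (mod 17).
  Combine with x ≡ 1 (mod 3); new modulus lcm = 51.
    Write x = 11 + 17·t and substitute into x ≡ 1 (mod 3): 17·t ≡ 1 − 11 = -10 (mod 3).
    Reduce coefficients mod 3: 2·t ≡ 2 (mod 3).
    The inverse of 2 mod 3 is 2 (since 2·2 = 4 = 1·3 + 1), so t ≡ 2·2 = 4 ≡ 1 (mod 3).
    Then x = 11 + 17·1 = 28, valid modulo lcm(17, 3) = 51: x ≡ 28 (mod 51).
  Combine with x ≡ 3 (mod 16); new modulus lcm = 816.
    Write x = 28 + 51·t and substitute into x ≡ 3 (mod 16): 51·t ≡ 3 − 28 = -25 (mod 16).
    Reduce coefficients mod 16: 3·t ≡ 7 (mod 16).
    The inverse of 3 mod 16 is 11 (since 3·11 = 33 = 2·16 + 1), so t ≡ 11·7 = 77 ≡ 13 (mod 16).
    Then x = 28 + 51·13 = 691, valid modulo lcm(51, 16) = 816: x ≡ 691 (mod 816).
  Combine with x ≡ 18 (mod 19); new modulus lcm = 15504.
    Write x = 691 + 816·t and substitute into x ≡ 18 (mod 19): 816·t ≡ 18 − 691 = -673 (mod 19).
    Reduce coefficients mod 19: 18·t ≡ 11 (mod 19).
    The inverse of 18 mod 19 is 18 (since 18·18 = 324 = 17·19 + 1), so t ≡ 18·11 = 198 ≡ 8 (mod 19).
    Then x = 691 + 816·8 = 7219, valid modulo lcm(816, 19) = 15504: x ≡ 7219 (mod 15504).
Verify against each original: 7219 mod 17 = 11, 7219 mod 3 = 1, 7219 mod 16 = 3, 7219 mod 19 = 18.

x ≡ 7219 (mod 15504).


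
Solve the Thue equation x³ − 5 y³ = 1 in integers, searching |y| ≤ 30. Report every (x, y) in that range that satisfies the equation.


The equation is x³ - 5y³ = 1. For fixed y, x³ = 5·y³ + 1, so a solution requires the RHS to be a perfect cube.
Strategy: iterate y from -30 to 30, compute RHS = 5·y³ + 1, and check whether it is a (positive or negative) perfect cube.
Check small values of y:
  y = 0: RHS = 1 = (1)³ ⇒ x = 1 works.
  y = 1: RHS = 6 is not a perfect cube.
  y = -1: RHS = -4 is not a perfect cube.
  y = 2: RHS = 41 is not a perfect cube.
  y = -2: RHS = -39 is not a perfect cube.
  y = 3: RHS = 136 is not a perfect cube.
  y = -3: RHS = -134 is not a perfect cube.
Continuing the search up to |y| = 30 finds no further solutions beyond those listed.
Collected solutions: (1, 0).

Solutions (with |y| ≤ 30): (1, 0).


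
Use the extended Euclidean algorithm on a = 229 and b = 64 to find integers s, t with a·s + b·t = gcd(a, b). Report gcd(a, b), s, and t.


Euclidean algorithm on (229, 64) — divide until remainder is 0:
  229 = 3 · 64 + 37
  64 = 1 · 37 + 27
  37 = 1 · 27 + 10
  27 = 2 · 10 + 7
  10 = 1 · 7 + 3
  7 = 2 · 3 + 1
  3 = 3 · 1 + 0
gcd(229, 64) = 1.
Track Bezout coefficients alongside the remainders: start with r₀ = 229 = a·1 + b·0 (s = 1, t = 0) and r₁ = 64 = a·0 + b·1 (s = 0, t = 1); each new remainder r_{k+1} = r_{k-1} − q_k·r_k inherits s_{k+1} = s_{k-1} − q_k·s_k, t_{k+1} = t_{k-1} − q_k·t_k, so r_k = a·s_k + b·t_k at every step:
  q = 3: r = 37, s = 1 − 3·0 = 1, t = 0 − 3·1 = -3  (check: 229·1 + 64·(-3) = 37)
  q = 1: r = 27, s = 0 − 1·1 = -1, t = 1 − 1·(-3) = 4  (check: 229·(-1) + 64·4 = 27)
  q = 1: r = 10, s = 1 − 1·(-1) = 2, t = -3 − 1·4 = -7  (check: 229·2 + 64·(-7) = 10)
  q = 2: r = 7, s = -1 − 2·2 = -5, t = 4 − 2·(-7) = 18  (check: 229·(-5) + 64·18 = 7)
  q = 1: r = 3, s = 2 − 1·(-5) = 7, t = -7 − 1·18 = -25  (check: 229·7 + 64·(-25) = 3)
  q = 2: r = 1, s = -5 − 2·7 = -19, t = 18 − 2·(-25) = 68  (check: 229·(-19) + 64·68 = 1)
The row with r = 1 (the gcd) gives the Bezout coefficients s = -19, t = 68.
Result: 229 · (-19) + 64 · (68) = 1.

gcd(229, 64) = 1; s = -19, t = 68 (check: 229·(-19) + 64·68 = 1).
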